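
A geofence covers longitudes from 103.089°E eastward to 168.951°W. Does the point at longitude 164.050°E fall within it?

Band width going east from +103.089° to -168.951°: ((-168.951 − 103.089) mod 360) = 87.960°.
Offset of +164.050° east of the west edge: ((164.050 − 103.089) mod 360) = 60.961°.
60.961° ≤ 87.960° ⇒ inside.

Yes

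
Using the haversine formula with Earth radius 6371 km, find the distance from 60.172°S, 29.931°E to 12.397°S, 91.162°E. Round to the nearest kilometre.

7246 km

Δλ = 91.162 − 29.931 = 61.231°.
Δφ = -12.397 − -60.172 = 47.775°.
a = sin²(Δφ/2) + cos φ₁ · cos φ₂ · sin²(Δλ/2) = 0.289975.
c = 2·atan2(√a, √(1−a)) = 1.13730 rad → d = 6371·c ≈ 7245.72 km.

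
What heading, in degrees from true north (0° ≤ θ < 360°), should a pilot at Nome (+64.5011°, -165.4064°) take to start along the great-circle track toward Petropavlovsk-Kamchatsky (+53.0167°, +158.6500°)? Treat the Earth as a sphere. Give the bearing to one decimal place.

Δλ = 158.6500 − -165.4064 = 324.0564°; wrapped into (−180°, 180°]: -35.9436°.
θ = atan2( sin Δλ · cos φ₂ , cos φ₁ · sin φ₂ − sin φ₁ · cos φ₂ · cos Δλ )
  = atan2(-0.35312, -0.09571) = -105.166° → normalised to [0°, 360°): 254.834°.

254.8°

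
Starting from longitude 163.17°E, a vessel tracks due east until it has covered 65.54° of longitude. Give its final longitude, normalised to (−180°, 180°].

131.29°W

Start at +163.17°; shift +65.54° → +228.71°.
+228.71° lies outside (−180°, 180°]; subtract 360° → -131.29°.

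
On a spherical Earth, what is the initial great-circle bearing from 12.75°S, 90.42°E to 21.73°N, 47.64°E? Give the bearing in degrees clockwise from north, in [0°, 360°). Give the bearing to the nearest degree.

Δλ = 47.64 − 90.42 = -42.78°.
θ = atan2( sin Δλ · cos φ₂ , cos φ₁ · sin φ₂ − sin φ₁ · cos φ₂ · cos Δλ )
  = atan2(-0.63092, 0.51158) = -50.963° → normalised to [0°, 360°): 309.037°.

309°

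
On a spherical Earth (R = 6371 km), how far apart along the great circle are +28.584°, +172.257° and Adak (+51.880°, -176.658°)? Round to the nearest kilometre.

Δλ = -176.658 − 172.257 = -348.915°; wrapped into (−180°, 180°]: 11.085°.
Δφ = 51.880 − 28.584 = 23.296°.
a = sin²(Δφ/2) + cos φ₁ · cos φ₂ · sin²(Δλ/2) = 0.045820.
c = 2·atan2(√a, √(1−a)) = 0.43145 rad → d = 6371·c ≈ 2748.76 km.

2749 km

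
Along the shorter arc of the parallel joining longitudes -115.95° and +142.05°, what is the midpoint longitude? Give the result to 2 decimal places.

Signed shortest Δλ from -115.95° to +142.05° is -102.00°.
Midpoint longitude = -115.95° + (-102.00°)/2 = -115.95° − 51.00° = -166.95°.
(The naïve average (-115.95 + +142.05)/2 = 13.05° is on the wrong side of the globe.)

-166.95°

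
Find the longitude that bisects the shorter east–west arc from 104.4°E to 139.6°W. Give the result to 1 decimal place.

Signed shortest Δλ from +104.4° to -139.6° is +116.0°.
Midpoint longitude = +104.4° + (+116.0°)/2 = +104.4° + 58.0° = +162.4°.
(The naïve average (+104.4 + -139.6)/2 = -17.6° is on the wrong side of the globe.)

162.4°E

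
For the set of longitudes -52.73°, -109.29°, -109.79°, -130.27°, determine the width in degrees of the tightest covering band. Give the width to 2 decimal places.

77.54°

Sort the longitudes: -130.27°, -109.79°, -109.29°, -52.73°.
Eastward gaps between consecutive values (wrapping around): 20.48°, 0.50°, 56.56°, 282.46°.
Largest gap = 282.46° ⇒ minimal covering band is its complement: 360° − 282.46° = 77.54°.
Band runs from -130.27° eastward to -52.73°.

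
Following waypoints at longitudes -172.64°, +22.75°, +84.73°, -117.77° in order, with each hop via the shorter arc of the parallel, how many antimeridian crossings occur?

Leg 1: -172.64° → +22.75°, shortest Δλ = -164.61° (west) — crosses 180°.
Leg 2: +22.75° → +84.73°, shortest Δλ = 61.98° (east) — does not cross 180°.
Leg 3: +84.73° → -117.77°, shortest Δλ = 157.5° (east) — crosses 180°.
Total crossings: 2.

2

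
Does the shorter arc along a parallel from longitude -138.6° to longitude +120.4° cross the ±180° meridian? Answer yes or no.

Naïve |120.4 − -138.6| = 259.0° > 180°, so the shorter arc goes the other way round — across 180°.
Signed shortest Δλ = ((120.4 − -138.6 + 180) mod 360) − 180 = -101.0°.
Going west by 101.0° from -138.6° passes through 180° before reaching +120.4°.

Yes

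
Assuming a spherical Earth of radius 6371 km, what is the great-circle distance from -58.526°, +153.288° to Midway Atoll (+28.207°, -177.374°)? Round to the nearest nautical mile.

5411 nmi

Δλ = -177.374 − 153.288 = -330.662°; wrapped into (−180°, 180°]: 29.338°.
Δφ = 28.207 − -58.526 = 86.733°.
a = sin²(Δφ/2) + cos φ₁ · cos φ₂ · sin²(Δλ/2) = 0.501011.
c = 2·atan2(√a, √(1−a)) = 1.57282 rad → d = 6371·c ≈ 10020.43 km ≈ 5410.60 nmi.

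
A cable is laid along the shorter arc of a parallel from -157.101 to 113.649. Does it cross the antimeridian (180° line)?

Naïve |113.649 − -157.101| = 270.75° > 180°, so the shorter arc goes the other way round — across 180°.
Signed shortest Δλ = ((113.649 − -157.101 + 180) mod 360) − 180 = -89.25°.
Going west by 89.25° from -157.101° passes through 180° before reaching +113.649°.

Yes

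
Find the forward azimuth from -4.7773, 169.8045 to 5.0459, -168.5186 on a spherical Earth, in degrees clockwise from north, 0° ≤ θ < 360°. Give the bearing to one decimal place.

65.9°

Δλ = -168.5186 − 169.8045 = -338.3231°; wrapped into (−180°, 180°]: 21.6769°.
θ = atan2( sin Δλ · cos φ₂ , cos φ₁ · sin φ₂ − sin φ₁ · cos φ₂ · cos Δλ )
  = atan2(0.36794, 0.16474) = 65.880° → normalised to [0°, 360°): 65.880°.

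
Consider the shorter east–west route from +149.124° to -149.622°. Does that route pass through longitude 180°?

Yes

Naïve |-149.622 − 149.124| = 298.746° > 180°, so the shorter arc goes the other way round — across 180°.
Signed shortest Δλ = ((-149.622 − 149.124 + 180) mod 360) − 180 = 61.254°.
Going east by 61.254° from +149.124° passes through 180° before reaching -149.622°.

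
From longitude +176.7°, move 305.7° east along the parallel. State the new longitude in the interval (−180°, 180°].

Start at +176.7°; shift +305.7° → +482.4°.
+482.4° lies outside (−180°, 180°]; subtract 360° → +122.4°.

+122.4°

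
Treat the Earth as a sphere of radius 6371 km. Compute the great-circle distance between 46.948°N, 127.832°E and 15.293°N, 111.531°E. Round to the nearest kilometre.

3829 km

Δλ = 111.531 − 127.832 = -16.301°.
Δφ = 15.293 − 46.948 = -31.655°.
a = sin²(Δφ/2) + cos φ₁ · cos φ₂ · sin²(Δλ/2) = 0.087624.
c = 2·atan2(√a, √(1−a)) = 0.60103 rad → d = 6371·c ≈ 3829.17 km.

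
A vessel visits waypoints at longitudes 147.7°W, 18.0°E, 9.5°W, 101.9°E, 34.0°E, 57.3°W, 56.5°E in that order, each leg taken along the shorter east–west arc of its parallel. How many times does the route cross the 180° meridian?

0

Leg 1: -147.7° → +18.0°, shortest Δλ = 165.7° (east) — does not cross 180°.
Leg 2: +18.0° → -9.5°, shortest Δλ = -27.5° (west) — does not cross 180°.
Leg 3: -9.5° → +101.9°, shortest Δλ = 111.4° (east) — does not cross 180°.
Leg 4: +101.9° → +34.0°, shortest Δλ = -67.9° (west) — does not cross 180°.
Leg 5: +34.0° → -57.3°, shortest Δλ = -91.3° (west) — does not cross 180°.
Leg 6: -57.3° → +56.5°, shortest Δλ = 113.8° (east) — does not cross 180°.
Total crossings: 0.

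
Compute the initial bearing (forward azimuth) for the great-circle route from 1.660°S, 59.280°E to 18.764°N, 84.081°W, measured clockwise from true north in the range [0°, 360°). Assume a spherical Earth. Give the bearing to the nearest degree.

298°

Δλ = -84.081 − 59.280 = -143.361°.
θ = atan2( sin Δλ · cos φ₂ , cos φ₁ · sin φ₂ − sin φ₁ · cos φ₂ · cos Δλ )
  = atan2(-0.56505, 0.29953) = -62.073° → normalised to [0°, 360°): 297.927°.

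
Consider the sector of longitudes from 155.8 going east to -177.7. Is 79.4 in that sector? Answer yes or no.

Band width going east from +155.8° to -177.7°: ((-177.7 − 155.8) mod 360) = 26.5°.
Offset of +79.4° east of the west edge: ((79.4 − 155.8) mod 360) = 283.6°.
283.6° > 26.5° ⇒ outside.

No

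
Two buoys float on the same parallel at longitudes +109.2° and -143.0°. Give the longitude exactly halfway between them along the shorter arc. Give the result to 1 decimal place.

+163.1°

Signed shortest Δλ from +109.2° to -143.0° is +107.8°.
Midpoint longitude = +109.2° + (+107.8°)/2 = +109.2° + 53.9° = +163.1°.
(The naïve average (+109.2 + -143.0)/2 = -16.9° is on the wrong side of the globe.)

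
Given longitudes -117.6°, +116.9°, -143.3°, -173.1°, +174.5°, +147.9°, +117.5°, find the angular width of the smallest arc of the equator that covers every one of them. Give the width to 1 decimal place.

Sort the longitudes: -173.1°, -143.3°, -117.6°, +116.9°, +117.5°, +147.9°, +174.5°.
Eastward gaps between consecutive values (wrapping around): 29.8°, 25.7°, 234.5°, 0.6°, 30.4°, 26.6°, 12.4°.
Largest gap = 234.5° ⇒ minimal covering band is its complement: 360° − 234.5° = 125.5°.
Band runs from +116.9° eastward to -117.6°, crossing the antimeridian.

125.5°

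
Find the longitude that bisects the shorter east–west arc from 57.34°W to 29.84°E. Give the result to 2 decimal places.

Signed shortest Δλ from -57.34° to +29.84° is +87.18°.
Midpoint longitude = -57.34° + (+87.18°)/2 = -57.34° + 43.59° = -13.75°.

13.75°W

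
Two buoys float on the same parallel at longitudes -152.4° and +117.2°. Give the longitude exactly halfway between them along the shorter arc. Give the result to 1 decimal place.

+162.4°

Signed shortest Δλ from -152.4° to +117.2° is -90.4°.
Midpoint longitude = -152.4° + (-90.4°)/2 = -152.4° − 45.2° = -197.6°.
Normalise into (−180°, 180°]: +162.4°.
(The naïve average (-152.4 + +117.2)/2 = -17.6° is on the wrong side of the globe.)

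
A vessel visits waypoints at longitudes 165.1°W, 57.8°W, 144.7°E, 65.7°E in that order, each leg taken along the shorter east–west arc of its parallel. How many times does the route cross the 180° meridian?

Leg 1: -165.1° → -57.8°, shortest Δλ = 107.3° (east) — does not cross 180°.
Leg 2: -57.8° → +144.7°, shortest Δλ = -157.5° (west) — crosses 180°.
Leg 3: +144.7° → +65.7°, shortest Δλ = -79.0° (west) — does not cross 180°.
Total crossings: 1.

1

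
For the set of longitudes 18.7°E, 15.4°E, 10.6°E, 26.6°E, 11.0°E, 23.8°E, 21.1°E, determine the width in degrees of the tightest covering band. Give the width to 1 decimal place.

16.0°

Sort the longitudes: +10.6°, +11.0°, +15.4°, +18.7°, +21.1°, +23.8°, +26.6°.
Eastward gaps between consecutive values (wrapping around): 0.4°, 4.4°, 3.3°, 2.4°, 2.7°, 2.8°, 344.0°.
Largest gap = 344.0° ⇒ minimal covering band is its complement: 360° − 344.0° = 16.0°.
Band runs from +10.6° eastward to +26.6°.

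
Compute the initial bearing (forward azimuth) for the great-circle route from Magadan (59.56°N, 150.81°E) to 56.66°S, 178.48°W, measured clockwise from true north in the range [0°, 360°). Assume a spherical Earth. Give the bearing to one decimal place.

Δλ = -178.48 − 150.81 = -329.29°; wrapped into (−180°, 180°]: 30.71°.
θ = atan2( sin Δλ · cos φ₂ , cos φ₁ · sin φ₂ − sin φ₁ · cos φ₂ · cos Δλ )
  = atan2(0.28068, -0.83065) = 161.330° → normalised to [0°, 360°): 161.330°.

161.3°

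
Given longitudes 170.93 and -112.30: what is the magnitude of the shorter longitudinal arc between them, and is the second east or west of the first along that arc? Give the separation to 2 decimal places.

76.77° east

Raw difference: -112.30 − 170.93 = -283.23°.
Normalise into (−180°, 180°]: -283.23° + 360° = 76.77°.
Positive ⇒ the second point lies to the east; separation 76.77°.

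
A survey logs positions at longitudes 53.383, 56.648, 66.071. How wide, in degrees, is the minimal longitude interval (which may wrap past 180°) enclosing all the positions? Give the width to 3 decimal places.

Sort the longitudes: +53.383°, +56.648°, +66.071°.
Eastward gaps between consecutive values (wrapping around): 3.265°, 9.423°, 347.312°.
Largest gap = 347.312° ⇒ minimal covering band is its complement: 360° − 347.312° = 12.688°.
Band runs from +53.383° eastward to +66.071°.

12.688°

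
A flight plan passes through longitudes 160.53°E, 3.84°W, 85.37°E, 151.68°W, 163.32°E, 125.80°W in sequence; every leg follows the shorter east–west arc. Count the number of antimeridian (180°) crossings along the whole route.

3

Leg 1: +160.53° → -3.84°, shortest Δλ = -164.37° (west) — does not cross 180°.
Leg 2: -3.84° → +85.37°, shortest Δλ = 89.21° (east) — does not cross 180°.
Leg 3: +85.37° → -151.68°, shortest Δλ = 122.95° (east) — crosses 180°.
Leg 4: -151.68° → +163.32°, shortest Δλ = -45.0° (west) — crosses 180°.
Leg 5: +163.32° → -125.80°, shortest Δλ = 70.88° (east) — crosses 180°.
Total crossings: 3.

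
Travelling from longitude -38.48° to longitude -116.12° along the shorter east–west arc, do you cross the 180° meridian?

No

Signed shortest Δλ = ((-116.12 − -38.48 + 180) mod 360) − 180 = -77.64°.
Going west by 77.64° from -38.48° reaches -116.12° without touching 180°.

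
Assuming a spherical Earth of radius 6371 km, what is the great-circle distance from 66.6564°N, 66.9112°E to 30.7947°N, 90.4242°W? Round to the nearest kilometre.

Δλ = -90.4242 − 66.9112 = -157.3354°.
Δφ = 30.7947 − 66.6564 = -35.8617°.
a = sin²(Δφ/2) + cos φ₁ · cos φ₂ · sin²(Δλ/2) = 0.422017.
c = 2·atan2(√a, √(1−a)) = 1.41419 rad → d = 6371·c ≈ 9009.82 km.

9010 km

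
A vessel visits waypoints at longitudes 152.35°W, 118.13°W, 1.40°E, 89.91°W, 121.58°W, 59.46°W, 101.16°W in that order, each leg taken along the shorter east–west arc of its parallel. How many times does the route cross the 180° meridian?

Leg 1: -152.35° → -118.13°, shortest Δλ = 34.22° (east) — does not cross 180°.
Leg 2: -118.13° → +1.40°, shortest Δλ = 119.53° (east) — does not cross 180°.
Leg 3: +1.40° → -89.91°, shortest Δλ = -91.31° (west) — does not cross 180°.
Leg 4: -89.91° → -121.58°, shortest Δλ = -31.67° (west) — does not cross 180°.
Leg 5: -121.58° → -59.46°, shortest Δλ = 62.12° (east) — does not cross 180°.
Leg 6: -59.46° → -101.16°, shortest Δλ = -41.7° (west) — does not cross 180°.
Total crossings: 0.

0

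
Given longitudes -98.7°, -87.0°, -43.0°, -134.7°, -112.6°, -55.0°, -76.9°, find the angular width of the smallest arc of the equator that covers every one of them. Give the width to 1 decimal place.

91.7°

Sort the longitudes: -134.7°, -112.6°, -98.7°, -87.0°, -76.9°, -55.0°, -43.0°.
Eastward gaps between consecutive values (wrapping around): 22.1°, 13.9°, 11.7°, 10.1°, 21.9°, 12.0°, 268.3°.
Largest gap = 268.3° ⇒ minimal covering band is its complement: 360° − 268.3° = 91.7°.
Band runs from -134.7° eastward to -43.0°.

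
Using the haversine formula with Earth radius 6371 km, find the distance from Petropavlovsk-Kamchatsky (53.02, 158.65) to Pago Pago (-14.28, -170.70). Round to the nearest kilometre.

8036 km

Δλ = -170.70 − 158.65 = -329.35°; wrapped into (−180°, 180°]: 30.65°.
Δφ = -14.28 − 53.02 = -67.30°.
a = sin²(Δφ/2) + cos φ₁ · cos φ₂ · sin²(Δλ/2) = 0.347767.
c = 2·atan2(√a, √(1−a)) = 1.26142 rad → d = 6371·c ≈ 8036.49 km.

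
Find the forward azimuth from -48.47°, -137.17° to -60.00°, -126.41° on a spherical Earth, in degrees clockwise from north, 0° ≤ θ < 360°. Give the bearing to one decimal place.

155.7°

Δλ = -126.41 − -137.17 = 10.76°.
θ = atan2( sin Δλ · cos φ₂ , cos φ₁ · sin φ₂ − sin φ₁ · cos φ₂ · cos Δλ )
  = atan2(0.09335, -0.20646) = 155.671° → normalised to [0°, 360°): 155.671°.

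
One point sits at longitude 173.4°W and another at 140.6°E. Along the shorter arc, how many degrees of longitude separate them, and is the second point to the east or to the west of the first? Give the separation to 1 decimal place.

Raw difference: 140.6 − -173.4 = 314.0°.
Normalise into (−180°, 180°]: 314.0° − 360° = -46.0°.
Negative ⇒ the second point lies to the west; separation 46.0°.

46.0° west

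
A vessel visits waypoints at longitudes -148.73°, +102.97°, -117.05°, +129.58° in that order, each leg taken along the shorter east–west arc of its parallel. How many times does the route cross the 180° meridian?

3

Leg 1: -148.73° → +102.97°, shortest Δλ = -108.3° (west) — crosses 180°.
Leg 2: +102.97° → -117.05°, shortest Δλ = 139.98° (east) — crosses 180°.
Leg 3: -117.05° → +129.58°, shortest Δλ = -113.37° (west) — crosses 180°.
Total crossings: 3.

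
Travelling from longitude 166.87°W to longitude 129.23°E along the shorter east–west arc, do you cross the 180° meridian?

Naïve |129.23 − -166.87| = 296.1° > 180°, so the shorter arc goes the other way round — across 180°.
Signed shortest Δλ = ((129.23 − -166.87 + 180) mod 360) − 180 = -63.9°.
Going west by 63.9° from -166.87° passes through 180° before reaching +129.23°.

Yes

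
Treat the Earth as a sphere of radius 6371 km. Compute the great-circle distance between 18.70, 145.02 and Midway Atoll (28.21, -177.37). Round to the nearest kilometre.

3962 km

Δλ = -177.37 − 145.02 = -322.39°; wrapped into (−180°, 180°]: 37.61°.
Δφ = 28.21 − 18.70 = 9.51°.
a = sin²(Δφ/2) + cos φ₁ · cos φ₂ · sin²(Δλ/2) = 0.093604.
c = 2·atan2(√a, √(1−a)) = 0.62187 rad → d = 6371·c ≈ 3961.92 km.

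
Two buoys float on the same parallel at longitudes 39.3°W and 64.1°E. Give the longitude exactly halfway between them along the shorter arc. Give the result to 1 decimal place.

12.4°E

Signed shortest Δλ from -39.3° to +64.1° is +103.4°.
Midpoint longitude = -39.3° + (+103.4°)/2 = -39.3° + 51.7° = +12.4°.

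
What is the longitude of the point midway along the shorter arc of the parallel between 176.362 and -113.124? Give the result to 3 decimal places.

Signed shortest Δλ from +176.362° to -113.124° is +70.514°.
Midpoint longitude = +176.362° + (+70.514°)/2 = +176.362° + 35.257° = +211.619°.
Normalise into (−180°, 180°]: -148.381°.
(The naïve average (+176.362 + -113.124)/2 = 31.619° is on the wrong side of the globe.)

-148.381°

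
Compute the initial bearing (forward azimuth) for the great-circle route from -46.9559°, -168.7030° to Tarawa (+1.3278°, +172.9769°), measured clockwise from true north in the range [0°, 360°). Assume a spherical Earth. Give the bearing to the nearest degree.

Δλ = 172.9769 − -168.7030 = 341.6799°; wrapped into (−180°, 180°]: -18.3201°.
θ = atan2( sin Δλ · cos φ₂ , cos φ₁ · sin φ₂ − sin φ₁ · cos φ₂ · cos Δλ )
  = atan2(-0.31424, 0.70942) = -23.891° → normalised to [0°, 360°): 336.109°.

336°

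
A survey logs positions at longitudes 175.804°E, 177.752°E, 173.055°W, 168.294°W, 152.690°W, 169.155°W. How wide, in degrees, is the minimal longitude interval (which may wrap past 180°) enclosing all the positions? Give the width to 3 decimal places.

Sort the longitudes: -173.055°, -169.155°, -168.294°, -152.690°, +175.804°, +177.752°.
Eastward gaps between consecutive values (wrapping around): 3.900°, 0.861°, 15.604°, 328.494°, 1.948°, 9.193°.
Largest gap = 328.494° ⇒ minimal covering band is its complement: 360° − 328.494° = 31.506°.
Band runs from +175.804° eastward to -152.690°, crossing the antimeridian.

31.506°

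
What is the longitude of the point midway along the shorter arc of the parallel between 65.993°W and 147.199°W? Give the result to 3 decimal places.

Signed shortest Δλ from -65.993° to -147.199° is -81.206°.
Midpoint longitude = -65.993° + (-81.206°)/2 = -65.993° − 40.603° = -106.596°.

106.596°W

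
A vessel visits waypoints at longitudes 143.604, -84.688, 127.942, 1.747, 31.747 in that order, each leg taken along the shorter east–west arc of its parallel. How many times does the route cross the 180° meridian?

2

Leg 1: +143.604° → -84.688°, shortest Δλ = 131.708° (east) — crosses 180°.
Leg 2: -84.688° → +127.942°, shortest Δλ = -147.37° (west) — crosses 180°.
Leg 3: +127.942° → +1.747°, shortest Δλ = -126.195° (west) — does not cross 180°.
Leg 4: +1.747° → +31.747°, shortest Δλ = 30.0° (east) — does not cross 180°.
Total crossings: 2.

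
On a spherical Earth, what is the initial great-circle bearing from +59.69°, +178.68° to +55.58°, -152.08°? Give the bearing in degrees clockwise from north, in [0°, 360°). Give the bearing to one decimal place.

92.0°

Δλ = -152.08 − 178.68 = -330.76°; wrapped into (−180°, 180°]: 29.24°.
θ = atan2( sin Δλ · cos φ₂ , cos φ₁ · sin φ₂ − sin φ₁ · cos φ₂ · cos Δλ )
  = atan2(0.27611, -0.00949) = 91.969° → normalised to [0°, 360°): 91.969°.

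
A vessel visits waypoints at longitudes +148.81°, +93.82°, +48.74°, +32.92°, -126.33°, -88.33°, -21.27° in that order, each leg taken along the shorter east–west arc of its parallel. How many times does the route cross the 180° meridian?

Leg 1: +148.81° → +93.82°, shortest Δλ = -54.99° (west) — does not cross 180°.
Leg 2: +93.82° → +48.74°, shortest Δλ = -45.08° (west) — does not cross 180°.
Leg 3: +48.74° → +32.92°, shortest Δλ = -15.82° (west) — does not cross 180°.
Leg 4: +32.92° → -126.33°, shortest Δλ = -159.25° (west) — does not cross 180°.
Leg 5: -126.33° → -88.33°, shortest Δλ = 38.0° (east) — does not cross 180°.
Leg 6: -88.33° → -21.27°, shortest Δλ = 67.06° (east) — does not cross 180°.
Total crossings: 0.

0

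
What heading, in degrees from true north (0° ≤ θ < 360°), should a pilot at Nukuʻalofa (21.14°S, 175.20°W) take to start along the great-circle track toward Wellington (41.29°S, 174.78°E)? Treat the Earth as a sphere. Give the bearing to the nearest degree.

201°

Δλ = 174.78 − -175.20 = 349.98°; wrapped into (−180°, 180°]: -10.02°.
θ = atan2( sin Δλ · cos φ₂ , cos φ₁ · sin φ₂ − sin φ₁ · cos φ₂ · cos Δλ )
  = atan2(-0.13073, -0.34861) = -159.443° → normalised to [0°, 360°): 200.557°.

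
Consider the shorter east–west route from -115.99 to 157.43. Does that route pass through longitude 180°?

Naïve |157.43 − -115.99| = 273.42° > 180°, so the shorter arc goes the other way round — across 180°.
Signed shortest Δλ = ((157.43 − -115.99 + 180) mod 360) − 180 = -86.58°.
Going west by 86.58° from -115.99° passes through 180° before reaching +157.43°.

Yes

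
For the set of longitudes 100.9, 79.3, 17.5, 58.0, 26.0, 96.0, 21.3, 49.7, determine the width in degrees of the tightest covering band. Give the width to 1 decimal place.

83.4°

Sort the longitudes: +17.5°, +21.3°, +26.0°, +49.7°, +58.0°, +79.3°, +96.0°, +100.9°.
Eastward gaps between consecutive values (wrapping around): 3.8°, 4.7°, 23.7°, 8.3°, 21.3°, 16.7°, 4.9°, 276.6°.
Largest gap = 276.6° ⇒ minimal covering band is its complement: 360° − 276.6° = 83.4°.
Band runs from +17.5° eastward to +100.9°.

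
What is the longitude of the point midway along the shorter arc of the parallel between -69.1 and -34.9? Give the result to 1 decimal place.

Signed shortest Δλ from -69.1° to -34.9° is +34.2°.
Midpoint longitude = -69.1° + (+34.2°)/2 = -69.1° + 17.1° = -52.0°.

-52.0°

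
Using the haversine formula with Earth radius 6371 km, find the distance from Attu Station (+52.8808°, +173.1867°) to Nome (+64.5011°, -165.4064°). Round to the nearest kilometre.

1772 km

Δλ = -165.4064 − 173.1867 = -338.5931°; wrapped into (−180°, 180°]: 21.4069°.
Δφ = 64.5011 − 52.8808 = 11.6203°.
a = sin²(Δφ/2) + cos φ₁ · cos φ₂ · sin²(Δλ/2) = 0.019209.
c = 2·atan2(√a, √(1−a)) = 0.27809 rad → d = 6371·c ≈ 1771.72 km.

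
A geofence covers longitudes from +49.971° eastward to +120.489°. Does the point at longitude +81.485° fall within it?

Band width going east from +49.971° to +120.489°: ((120.489 − 49.971) mod 360) = 70.518°.
Offset of +81.485° east of the west edge: ((81.485 − 49.971) mod 360) = 31.514°.
31.514° ≤ 70.518° ⇒ inside.

Yes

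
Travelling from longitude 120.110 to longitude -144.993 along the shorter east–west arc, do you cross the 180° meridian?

Yes

Naïve |-144.993 − 120.110| = 265.103° > 180°, so the shorter arc goes the other way round — across 180°.
Signed shortest Δλ = ((-144.993 − 120.110 + 180) mod 360) − 180 = 94.897°.
Going east by 94.897° from +120.110° passes through 180° before reaching -144.993°.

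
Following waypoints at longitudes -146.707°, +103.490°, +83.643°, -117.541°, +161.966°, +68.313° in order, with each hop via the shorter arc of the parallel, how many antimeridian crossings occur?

3

Leg 1: -146.707° → +103.490°, shortest Δλ = -109.803° (west) — crosses 180°.
Leg 2: +103.490° → +83.643°, shortest Δλ = -19.847° (west) — does not cross 180°.
Leg 3: +83.643° → -117.541°, shortest Δλ = 158.816° (east) — crosses 180°.
Leg 4: -117.541° → +161.966°, shortest Δλ = -80.493° (west) — crosses 180°.
Leg 5: +161.966° → +68.313°, shortest Δλ = -93.653° (west) — does not cross 180°.
Total crossings: 3.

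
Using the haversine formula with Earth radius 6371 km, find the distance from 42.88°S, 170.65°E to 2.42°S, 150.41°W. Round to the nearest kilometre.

Δλ = -150.41 − 170.65 = -321.06°; wrapped into (−180°, 180°]: 38.94°.
Δφ = -2.42 − -42.88 = 40.46°.
a = sin²(Δφ/2) + cos φ₁ · cos φ₂ · sin²(Δλ/2) = 0.200908.
c = 2·atan2(√a, √(1−a)) = 0.92956 rad → d = 6371·c ≈ 5922.25 km.

5922 km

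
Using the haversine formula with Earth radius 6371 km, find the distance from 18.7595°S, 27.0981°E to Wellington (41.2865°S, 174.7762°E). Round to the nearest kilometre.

12553 km

Δλ = 174.7762 − 27.0981 = 147.6781°.
Δφ = -41.2865 − -18.7595 = -22.5270°.
a = sin²(Δφ/2) + cos φ₁ · cos φ₂ · sin²(Δλ/2) = 0.694531.
c = 2·atan2(√a, √(1−a)) = 1.97041 rad → d = 6371·c ≈ 12553.48 km.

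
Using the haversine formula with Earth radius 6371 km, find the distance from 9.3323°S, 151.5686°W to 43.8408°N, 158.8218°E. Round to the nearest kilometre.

Δλ = 158.8218 − -151.5686 = 310.3904°; wrapped into (−180°, 180°]: -49.6096°.
Δφ = 43.8408 − -9.3323 = 53.1731°.
a = sin²(Δφ/2) + cos φ₁ · cos φ₂ · sin²(Δλ/2) = 0.325566.
c = 2·atan2(√a, √(1−a)) = 1.21443 rad → d = 6371·c ≈ 7737.15 km.

7737 km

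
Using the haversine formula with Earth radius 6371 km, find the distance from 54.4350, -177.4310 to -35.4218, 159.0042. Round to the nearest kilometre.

10243 km

Δλ = 159.0042 − -177.4310 = 336.4352°; wrapped into (−180°, 180°]: -23.5648°.
Δφ = -35.4218 − 54.4350 = -89.8568°.
a = sin²(Δφ/2) + cos φ₁ · cos φ₂ · sin²(Δλ/2) = 0.518513.
c = 2·atan2(√a, √(1−a)) = 1.60783 rad → d = 6371·c ≈ 10243.49 km.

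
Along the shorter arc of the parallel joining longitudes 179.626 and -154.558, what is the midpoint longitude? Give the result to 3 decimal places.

-167.466°

Signed shortest Δλ from +179.626° to -154.558° is +25.816°.
Midpoint longitude = +179.626° + (+25.816°)/2 = +179.626° + 12.908° = +192.534°.
Normalise into (−180°, 180°]: -167.466°.
(The naïve average (+179.626 + -154.558)/2 = 12.534° is on the wrong side of the globe.)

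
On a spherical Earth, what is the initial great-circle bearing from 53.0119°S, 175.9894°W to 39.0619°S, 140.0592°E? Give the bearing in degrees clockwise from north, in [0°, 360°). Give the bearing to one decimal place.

277.1°

Δλ = 140.0592 − -175.9894 = 316.0486°; wrapped into (−180°, 180°]: -43.9514°.
θ = atan2( sin Δλ · cos φ₂ , cos φ₁ · sin φ₂ − sin φ₁ · cos φ₂ · cos Δλ )
  = atan2(-0.53890, 0.06737) = -82.874° → normalised to [0°, 360°): 277.126°.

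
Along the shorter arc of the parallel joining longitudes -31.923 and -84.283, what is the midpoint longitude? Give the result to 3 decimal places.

-58.103°

Signed shortest Δλ from -31.923° to -84.283° is -52.360°.
Midpoint longitude = -31.923° + (-52.360°)/2 = -31.923° − 26.180° = -58.103°.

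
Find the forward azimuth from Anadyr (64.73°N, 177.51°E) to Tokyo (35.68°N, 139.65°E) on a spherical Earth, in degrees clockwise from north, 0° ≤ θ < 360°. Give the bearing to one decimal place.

Δλ = 139.65 − 177.51 = -37.86°.
θ = atan2( sin Δλ · cos φ₂ , cos φ₁ · sin φ₂ − sin φ₁ · cos φ₂ · cos Δλ )
  = atan2(-0.49853, -0.33096) = -123.579° → normalised to [0°, 360°): 236.421°.

236.4°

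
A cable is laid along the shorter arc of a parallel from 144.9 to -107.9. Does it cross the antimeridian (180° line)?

Yes

Naïve |-107.9 − 144.9| = 252.8° > 180°, so the shorter arc goes the other way round — across 180°.
Signed shortest Δλ = ((-107.9 − 144.9 + 180) mod 360) − 180 = 107.2°.
Going east by 107.2° from +144.9° passes through 180° before reaching -107.9°.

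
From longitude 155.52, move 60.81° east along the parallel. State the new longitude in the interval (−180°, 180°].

Start at +155.52°; shift +60.81° → +216.33°.
+216.33° lies outside (−180°, 180°]; subtract 360° → -143.67°.

-143.67°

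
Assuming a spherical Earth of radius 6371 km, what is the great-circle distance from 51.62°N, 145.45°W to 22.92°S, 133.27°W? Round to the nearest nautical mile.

4521 nmi

Δλ = -133.27 − -145.45 = 12.18°.
Δφ = -22.92 − 51.62 = -74.54°.
a = sin²(Δφ/2) + cos φ₁ · cos φ₂ · sin²(Δλ/2) = 0.373154.
c = 2·atan2(√a, √(1−a)) = 1.31430 rad → d = 6371·c ≈ 8373.41 km ≈ 4521.28 nmi.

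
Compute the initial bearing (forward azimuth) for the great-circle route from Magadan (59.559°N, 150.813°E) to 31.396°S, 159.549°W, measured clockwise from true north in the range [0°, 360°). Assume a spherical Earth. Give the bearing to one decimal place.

Δλ = -159.549 − 150.813 = -310.362°; wrapped into (−180°, 180°]: 49.638°.
θ = atan2( sin Δλ · cos φ₂ , cos φ₁ · sin φ₂ − sin φ₁ · cos φ₂ · cos Δλ )
  = atan2(0.65041, -0.74053) = 138.707° → normalised to [0°, 360°): 138.707°.

138.7°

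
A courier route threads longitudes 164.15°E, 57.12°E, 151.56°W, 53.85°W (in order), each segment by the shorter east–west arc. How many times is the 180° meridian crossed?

1

Leg 1: +164.15° → +57.12°, shortest Δλ = -107.03° (west) — does not cross 180°.
Leg 2: +57.12° → -151.56°, shortest Δλ = 151.32° (east) — crosses 180°.
Leg 3: -151.56° → -53.85°, shortest Δλ = 97.71° (east) — does not cross 180°.
Total crossings: 1.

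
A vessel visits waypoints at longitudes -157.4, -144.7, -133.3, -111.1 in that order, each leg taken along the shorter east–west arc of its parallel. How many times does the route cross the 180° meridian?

Leg 1: -157.4° → -144.7°, shortest Δλ = 12.7° (east) — does not cross 180°.
Leg 2: -144.7° → -133.3°, shortest Δλ = 11.4° (east) — does not cross 180°.
Leg 3: -133.3° → -111.1°, shortest Δλ = 22.2° (east) — does not cross 180°.
Total crossings: 0.

0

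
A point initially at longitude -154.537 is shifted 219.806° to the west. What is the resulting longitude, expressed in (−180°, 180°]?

Start at -154.537°; shift −219.806° → -374.343°.
-374.343° lies outside (−180°, 180°]; add 360° → -14.343°.

-14.343°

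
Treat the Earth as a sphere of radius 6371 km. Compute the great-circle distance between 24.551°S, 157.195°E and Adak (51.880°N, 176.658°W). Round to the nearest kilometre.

8873 km

Δλ = -176.658 − 157.195 = -333.853°; wrapped into (−180°, 180°]: 26.147°.
Δφ = 51.880 − -24.551 = 76.431°.
a = sin²(Δφ/2) + cos φ₁ · cos φ₂ · sin²(Δλ/2) = 0.411422.
c = 2·atan2(√a, √(1−a)) = 1.39270 rad → d = 6371·c ≈ 8872.90 km.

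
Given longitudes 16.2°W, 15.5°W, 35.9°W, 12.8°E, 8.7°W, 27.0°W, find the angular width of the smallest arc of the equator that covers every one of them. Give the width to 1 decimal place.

48.7°

Sort the longitudes: -35.9°, -27.0°, -16.2°, -15.5°, -8.7°, +12.8°.
Eastward gaps between consecutive values (wrapping around): 8.9°, 10.8°, 0.7°, 6.8°, 21.5°, 311.3°.
Largest gap = 311.3° ⇒ minimal covering band is its complement: 360° − 311.3° = 48.7°.
Band runs from -35.9° eastward to +12.8°.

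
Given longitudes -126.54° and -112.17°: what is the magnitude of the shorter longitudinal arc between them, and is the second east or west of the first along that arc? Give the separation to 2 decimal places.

14.37° east

Raw difference: -112.17 − -126.54 = 14.37°.
Normalise into (−180°, 180°]: 14.37° stays 14.37°.
Positive ⇒ the second point lies to the east; separation 14.37°.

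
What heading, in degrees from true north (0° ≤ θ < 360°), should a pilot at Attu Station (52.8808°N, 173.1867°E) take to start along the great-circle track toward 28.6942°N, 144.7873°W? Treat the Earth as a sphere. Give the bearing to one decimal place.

Δλ = -144.7873 − 173.1867 = -317.9740°; wrapped into (−180°, 180°]: 42.0260°.
θ = atan2( sin Δλ · cos φ₂ , cos φ₁ · sin φ₂ − sin φ₁ · cos φ₂ · cos Δλ )
  = atan2(0.58725, -0.22984) = 111.374° → normalised to [0°, 360°): 111.374°.

111.4°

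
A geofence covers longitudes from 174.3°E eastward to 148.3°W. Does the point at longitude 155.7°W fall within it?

Band width going east from +174.3° to -148.3°: ((-148.3 − 174.3) mod 360) = 37.4°.
Offset of -155.7° east of the west edge: ((-155.7 − 174.3) mod 360) = 30.0°.
30.0° ≤ 37.4° ⇒ inside.

Yes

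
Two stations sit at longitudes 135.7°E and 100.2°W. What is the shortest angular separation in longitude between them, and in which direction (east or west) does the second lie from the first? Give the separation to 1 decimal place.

124.1° east

Raw difference: -100.2 − 135.7 = -235.9°.
Normalise into (−180°, 180°]: -235.9° + 360° = 124.1°.
Positive ⇒ the second point lies to the east; separation 124.1°.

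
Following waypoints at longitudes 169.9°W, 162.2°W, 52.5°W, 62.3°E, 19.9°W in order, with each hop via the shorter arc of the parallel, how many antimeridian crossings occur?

Leg 1: -169.9° → -162.2°, shortest Δλ = 7.7° (east) — does not cross 180°.
Leg 2: -162.2° → -52.5°, shortest Δλ = 109.7° (east) — does not cross 180°.
Leg 3: -52.5° → +62.3°, shortest Δλ = 114.8° (east) — does not cross 180°.
Leg 4: +62.3° → -19.9°, shortest Δλ = -82.2° (west) — does not cross 180°.
Total crossings: 0.

0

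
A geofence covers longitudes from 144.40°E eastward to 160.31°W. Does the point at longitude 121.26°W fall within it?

Band width going east from +144.40° to -160.31°: ((-160.31 − 144.40) mod 360) = 55.29°.
Offset of -121.26° east of the west edge: ((-121.26 − 144.40) mod 360) = 94.34°.
94.34° > 55.29° ⇒ outside.

No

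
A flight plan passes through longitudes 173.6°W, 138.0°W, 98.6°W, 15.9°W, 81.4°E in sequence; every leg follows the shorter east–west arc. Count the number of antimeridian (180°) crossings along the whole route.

0

Leg 1: -173.6° → -138.0°, shortest Δλ = 35.6° (east) — does not cross 180°.
Leg 2: -138.0° → -98.6°, shortest Δλ = 39.4° (east) — does not cross 180°.
Leg 3: -98.6° → -15.9°, shortest Δλ = 82.7° (east) — does not cross 180°.
Leg 4: -15.9° → +81.4°, shortest Δλ = 97.3° (east) — does not cross 180°.
Total crossings: 0.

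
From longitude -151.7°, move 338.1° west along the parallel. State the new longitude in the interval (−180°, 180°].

Start at -151.7°; shift −338.1° → -489.8°.
-489.8° lies outside (−180°, 180°]; add 360° → -129.8°.

-129.8°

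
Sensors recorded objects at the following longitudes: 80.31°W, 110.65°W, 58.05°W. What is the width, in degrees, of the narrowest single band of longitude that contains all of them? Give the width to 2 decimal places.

52.60°

Sort the longitudes: -110.65°, -80.31°, -58.05°.
Eastward gaps between consecutive values (wrapping around): 30.34°, 22.26°, 307.40°.
Largest gap = 307.40° ⇒ minimal covering band is its complement: 360° − 307.40° = 52.60°.
Band runs from -110.65° eastward to -58.05°.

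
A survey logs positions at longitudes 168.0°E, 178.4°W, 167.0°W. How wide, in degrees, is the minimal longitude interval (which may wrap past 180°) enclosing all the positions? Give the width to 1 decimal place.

25.0°

Sort the longitudes: -178.4°, -167.0°, +168.0°.
Eastward gaps between consecutive values (wrapping around): 11.4°, 335.0°, 13.6°.
Largest gap = 335.0° ⇒ minimal covering band is its complement: 360° − 335.0° = 25.0°.
Band runs from +168.0° eastward to -167.0°, crossing the antimeridian.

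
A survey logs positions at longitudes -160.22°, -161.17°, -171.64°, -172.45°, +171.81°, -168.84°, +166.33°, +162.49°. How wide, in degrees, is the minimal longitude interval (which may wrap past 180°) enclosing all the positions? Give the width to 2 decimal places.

37.29°

Sort the longitudes: -172.45°, -171.64°, -168.84°, -161.17°, -160.22°, +162.49°, +166.33°, +171.81°.
Eastward gaps between consecutive values (wrapping around): 0.81°, 2.80°, 7.67°, 0.95°, 322.71°, 3.84°, 5.48°, 15.74°.
Largest gap = 322.71° ⇒ minimal covering band is its complement: 360° − 322.71° = 37.29°.
Band runs from +162.49° eastward to -160.22°, crossing the antimeridian.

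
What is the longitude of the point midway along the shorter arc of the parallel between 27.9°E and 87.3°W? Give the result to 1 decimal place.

Signed shortest Δλ from +27.9° to -87.3° is -115.2°.
Midpoint longitude = +27.9° + (-115.2°)/2 = +27.9° − 57.6° = -29.7°.

29.7°W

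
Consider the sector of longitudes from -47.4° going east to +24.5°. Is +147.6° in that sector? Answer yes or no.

Band width going east from -47.4° to +24.5°: ((24.5 − -47.4) mod 360) = 71.9°.
Offset of +147.6° east of the west edge: ((147.6 − -47.4) mod 360) = 195.0°.
195.0° > 71.9° ⇒ outside.

No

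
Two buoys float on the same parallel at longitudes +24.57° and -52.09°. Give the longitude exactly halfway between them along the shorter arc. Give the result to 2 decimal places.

-13.76°

Signed shortest Δλ from +24.57° to -52.09° is -76.66°.
Midpoint longitude = +24.57° + (-76.66°)/2 = +24.57° − 38.33° = -13.76°.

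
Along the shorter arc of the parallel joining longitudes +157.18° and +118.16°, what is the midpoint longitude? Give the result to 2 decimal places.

Signed shortest Δλ from +157.18° to +118.16° is -39.02°.
Midpoint longitude = +157.18° + (-39.02°)/2 = +157.18° − 19.51° = +137.67°.

+137.67°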